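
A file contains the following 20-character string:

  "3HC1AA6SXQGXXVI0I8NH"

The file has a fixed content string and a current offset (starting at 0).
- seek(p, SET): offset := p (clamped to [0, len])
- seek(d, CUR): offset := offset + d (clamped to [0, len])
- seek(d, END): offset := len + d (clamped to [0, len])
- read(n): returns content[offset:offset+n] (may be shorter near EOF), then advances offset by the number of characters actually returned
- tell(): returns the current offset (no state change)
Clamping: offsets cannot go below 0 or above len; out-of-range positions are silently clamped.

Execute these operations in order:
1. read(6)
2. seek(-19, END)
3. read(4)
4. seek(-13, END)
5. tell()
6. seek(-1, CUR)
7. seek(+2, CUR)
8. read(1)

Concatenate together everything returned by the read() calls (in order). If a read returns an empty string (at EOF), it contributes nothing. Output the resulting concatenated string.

Answer: 3HC1AAHC1AX

Derivation:
After 1 (read(6)): returned '3HC1AA', offset=6
After 2 (seek(-19, END)): offset=1
After 3 (read(4)): returned 'HC1A', offset=5
After 4 (seek(-13, END)): offset=7
After 5 (tell()): offset=7
After 6 (seek(-1, CUR)): offset=6
After 7 (seek(+2, CUR)): offset=8
After 8 (read(1)): returned 'X', offset=9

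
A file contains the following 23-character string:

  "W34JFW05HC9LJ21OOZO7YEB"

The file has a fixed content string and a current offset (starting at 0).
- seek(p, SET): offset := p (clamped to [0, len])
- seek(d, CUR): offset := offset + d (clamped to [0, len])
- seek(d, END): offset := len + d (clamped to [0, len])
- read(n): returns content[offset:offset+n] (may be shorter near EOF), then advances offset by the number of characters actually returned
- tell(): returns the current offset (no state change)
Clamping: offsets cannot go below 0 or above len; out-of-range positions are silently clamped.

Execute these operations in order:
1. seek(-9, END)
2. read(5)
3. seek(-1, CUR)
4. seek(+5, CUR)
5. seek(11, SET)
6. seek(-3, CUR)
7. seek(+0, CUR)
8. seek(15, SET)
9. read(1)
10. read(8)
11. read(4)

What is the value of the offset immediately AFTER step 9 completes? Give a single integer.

Answer: 16

Derivation:
After 1 (seek(-9, END)): offset=14
After 2 (read(5)): returned '1OOZO', offset=19
After 3 (seek(-1, CUR)): offset=18
After 4 (seek(+5, CUR)): offset=23
After 5 (seek(11, SET)): offset=11
After 6 (seek(-3, CUR)): offset=8
After 7 (seek(+0, CUR)): offset=8
After 8 (seek(15, SET)): offset=15
After 9 (read(1)): returned 'O', offset=16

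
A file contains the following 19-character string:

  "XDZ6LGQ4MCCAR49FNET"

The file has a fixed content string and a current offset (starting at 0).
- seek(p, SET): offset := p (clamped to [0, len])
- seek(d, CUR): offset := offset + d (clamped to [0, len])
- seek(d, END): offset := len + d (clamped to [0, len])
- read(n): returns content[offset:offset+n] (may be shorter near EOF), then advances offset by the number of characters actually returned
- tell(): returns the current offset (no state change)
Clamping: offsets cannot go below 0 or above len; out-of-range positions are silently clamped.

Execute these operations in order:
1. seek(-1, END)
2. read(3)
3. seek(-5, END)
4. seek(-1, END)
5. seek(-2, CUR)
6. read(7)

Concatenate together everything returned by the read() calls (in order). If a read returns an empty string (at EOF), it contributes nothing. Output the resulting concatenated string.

After 1 (seek(-1, END)): offset=18
After 2 (read(3)): returned 'T', offset=19
After 3 (seek(-5, END)): offset=14
After 4 (seek(-1, END)): offset=18
After 5 (seek(-2, CUR)): offset=16
After 6 (read(7)): returned 'NET', offset=19

Answer: TNET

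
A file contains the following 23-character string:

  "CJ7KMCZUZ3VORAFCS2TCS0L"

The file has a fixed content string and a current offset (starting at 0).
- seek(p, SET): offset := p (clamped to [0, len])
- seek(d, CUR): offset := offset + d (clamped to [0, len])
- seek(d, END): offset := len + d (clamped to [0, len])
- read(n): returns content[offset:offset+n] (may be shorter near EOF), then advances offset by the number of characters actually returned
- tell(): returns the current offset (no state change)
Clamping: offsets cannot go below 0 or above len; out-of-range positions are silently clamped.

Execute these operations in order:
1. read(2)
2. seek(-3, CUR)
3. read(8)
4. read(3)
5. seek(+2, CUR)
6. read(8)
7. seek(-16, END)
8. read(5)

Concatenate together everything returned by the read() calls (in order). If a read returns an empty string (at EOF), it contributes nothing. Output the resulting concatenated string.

After 1 (read(2)): returned 'CJ', offset=2
After 2 (seek(-3, CUR)): offset=0
After 3 (read(8)): returned 'CJ7KMCZU', offset=8
After 4 (read(3)): returned 'Z3V', offset=11
After 5 (seek(+2, CUR)): offset=13
After 6 (read(8)): returned 'AFCS2TCS', offset=21
After 7 (seek(-16, END)): offset=7
After 8 (read(5)): returned 'UZ3VO', offset=12

Answer: CJCJ7KMCZUZ3VAFCS2TCSUZ3VO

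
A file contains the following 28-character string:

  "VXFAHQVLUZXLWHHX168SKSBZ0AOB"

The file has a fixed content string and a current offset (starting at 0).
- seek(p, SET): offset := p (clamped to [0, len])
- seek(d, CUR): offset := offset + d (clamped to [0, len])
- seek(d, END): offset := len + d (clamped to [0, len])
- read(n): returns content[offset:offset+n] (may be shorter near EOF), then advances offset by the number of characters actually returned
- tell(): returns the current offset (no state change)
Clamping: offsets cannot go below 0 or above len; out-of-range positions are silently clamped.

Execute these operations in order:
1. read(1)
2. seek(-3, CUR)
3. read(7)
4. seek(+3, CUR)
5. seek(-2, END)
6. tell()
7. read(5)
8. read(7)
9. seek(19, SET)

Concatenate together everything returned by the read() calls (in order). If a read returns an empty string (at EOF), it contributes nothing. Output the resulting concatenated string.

After 1 (read(1)): returned 'V', offset=1
After 2 (seek(-3, CUR)): offset=0
After 3 (read(7)): returned 'VXFAHQV', offset=7
After 4 (seek(+3, CUR)): offset=10
After 5 (seek(-2, END)): offset=26
After 6 (tell()): offset=26
After 7 (read(5)): returned 'OB', offset=28
After 8 (read(7)): returned '', offset=28
After 9 (seek(19, SET)): offset=19

Answer: VVXFAHQVOB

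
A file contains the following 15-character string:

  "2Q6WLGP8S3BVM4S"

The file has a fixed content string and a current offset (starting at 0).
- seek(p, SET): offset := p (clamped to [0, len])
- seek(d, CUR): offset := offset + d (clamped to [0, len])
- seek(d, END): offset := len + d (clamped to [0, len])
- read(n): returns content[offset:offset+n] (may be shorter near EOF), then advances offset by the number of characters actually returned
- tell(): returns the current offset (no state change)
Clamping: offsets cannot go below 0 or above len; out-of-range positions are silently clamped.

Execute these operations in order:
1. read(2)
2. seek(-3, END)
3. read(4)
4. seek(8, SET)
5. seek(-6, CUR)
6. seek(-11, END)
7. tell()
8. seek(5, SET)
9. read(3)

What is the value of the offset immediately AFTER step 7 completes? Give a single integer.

After 1 (read(2)): returned '2Q', offset=2
After 2 (seek(-3, END)): offset=12
After 3 (read(4)): returned 'M4S', offset=15
After 4 (seek(8, SET)): offset=8
After 5 (seek(-6, CUR)): offset=2
After 6 (seek(-11, END)): offset=4
After 7 (tell()): offset=4

Answer: 4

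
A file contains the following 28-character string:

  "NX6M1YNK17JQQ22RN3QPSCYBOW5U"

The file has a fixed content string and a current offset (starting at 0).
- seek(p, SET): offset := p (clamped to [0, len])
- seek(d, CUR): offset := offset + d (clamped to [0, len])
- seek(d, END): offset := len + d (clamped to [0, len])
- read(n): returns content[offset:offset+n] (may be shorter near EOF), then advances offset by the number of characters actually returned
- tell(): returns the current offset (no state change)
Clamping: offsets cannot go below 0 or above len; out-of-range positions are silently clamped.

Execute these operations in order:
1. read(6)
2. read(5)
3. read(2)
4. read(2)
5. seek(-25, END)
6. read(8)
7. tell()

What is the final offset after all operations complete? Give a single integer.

After 1 (read(6)): returned 'NX6M1Y', offset=6
After 2 (read(5)): returned 'NK17J', offset=11
After 3 (read(2)): returned 'QQ', offset=13
After 4 (read(2)): returned '22', offset=15
After 5 (seek(-25, END)): offset=3
After 6 (read(8)): returned 'M1YNK17J', offset=11
After 7 (tell()): offset=11

Answer: 11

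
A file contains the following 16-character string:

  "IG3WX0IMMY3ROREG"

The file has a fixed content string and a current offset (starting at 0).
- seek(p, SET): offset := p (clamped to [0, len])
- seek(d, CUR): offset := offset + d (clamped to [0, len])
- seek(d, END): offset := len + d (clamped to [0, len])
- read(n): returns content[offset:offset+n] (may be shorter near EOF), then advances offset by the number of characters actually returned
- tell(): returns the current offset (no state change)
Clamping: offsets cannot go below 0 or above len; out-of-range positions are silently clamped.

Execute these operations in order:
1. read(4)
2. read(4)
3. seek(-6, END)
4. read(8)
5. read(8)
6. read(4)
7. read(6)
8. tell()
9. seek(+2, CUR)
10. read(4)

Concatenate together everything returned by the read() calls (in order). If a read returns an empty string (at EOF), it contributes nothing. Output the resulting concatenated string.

Answer: IG3WX0IM3ROREG

Derivation:
After 1 (read(4)): returned 'IG3W', offset=4
After 2 (read(4)): returned 'X0IM', offset=8
After 3 (seek(-6, END)): offset=10
After 4 (read(8)): returned '3ROREG', offset=16
After 5 (read(8)): returned '', offset=16
After 6 (read(4)): returned '', offset=16
After 7 (read(6)): returned '', offset=16
After 8 (tell()): offset=16
After 9 (seek(+2, CUR)): offset=16
After 10 (read(4)): returned '', offset=16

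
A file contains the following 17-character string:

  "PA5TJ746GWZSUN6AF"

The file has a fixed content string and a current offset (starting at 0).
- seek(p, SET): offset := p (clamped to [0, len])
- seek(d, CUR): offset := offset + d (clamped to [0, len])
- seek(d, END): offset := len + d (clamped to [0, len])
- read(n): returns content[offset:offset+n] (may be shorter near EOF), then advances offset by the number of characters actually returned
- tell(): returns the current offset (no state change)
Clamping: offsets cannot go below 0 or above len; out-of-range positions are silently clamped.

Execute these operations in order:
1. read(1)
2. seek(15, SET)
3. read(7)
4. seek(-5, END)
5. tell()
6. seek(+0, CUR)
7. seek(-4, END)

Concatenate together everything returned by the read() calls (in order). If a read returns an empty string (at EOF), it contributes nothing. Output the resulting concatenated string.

After 1 (read(1)): returned 'P', offset=1
After 2 (seek(15, SET)): offset=15
After 3 (read(7)): returned 'AF', offset=17
After 4 (seek(-5, END)): offset=12
After 5 (tell()): offset=12
After 6 (seek(+0, CUR)): offset=12
After 7 (seek(-4, END)): offset=13

Answer: PAF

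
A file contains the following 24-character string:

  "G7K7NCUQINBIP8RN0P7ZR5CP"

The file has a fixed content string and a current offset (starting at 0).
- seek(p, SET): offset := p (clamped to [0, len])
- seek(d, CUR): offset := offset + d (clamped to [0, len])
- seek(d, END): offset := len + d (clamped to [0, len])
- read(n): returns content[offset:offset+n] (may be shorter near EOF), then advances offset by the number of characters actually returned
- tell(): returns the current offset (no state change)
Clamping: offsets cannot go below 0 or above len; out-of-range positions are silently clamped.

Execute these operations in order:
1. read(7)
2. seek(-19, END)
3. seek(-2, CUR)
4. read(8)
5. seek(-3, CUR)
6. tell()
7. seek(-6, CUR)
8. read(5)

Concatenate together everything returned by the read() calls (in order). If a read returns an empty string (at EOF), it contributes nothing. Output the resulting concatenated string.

After 1 (read(7)): returned 'G7K7NCU', offset=7
After 2 (seek(-19, END)): offset=5
After 3 (seek(-2, CUR)): offset=3
After 4 (read(8)): returned '7NCUQINB', offset=11
After 5 (seek(-3, CUR)): offset=8
After 6 (tell()): offset=8
After 7 (seek(-6, CUR)): offset=2
After 8 (read(5)): returned 'K7NCU', offset=7

Answer: G7K7NCU7NCUQINBK7NCU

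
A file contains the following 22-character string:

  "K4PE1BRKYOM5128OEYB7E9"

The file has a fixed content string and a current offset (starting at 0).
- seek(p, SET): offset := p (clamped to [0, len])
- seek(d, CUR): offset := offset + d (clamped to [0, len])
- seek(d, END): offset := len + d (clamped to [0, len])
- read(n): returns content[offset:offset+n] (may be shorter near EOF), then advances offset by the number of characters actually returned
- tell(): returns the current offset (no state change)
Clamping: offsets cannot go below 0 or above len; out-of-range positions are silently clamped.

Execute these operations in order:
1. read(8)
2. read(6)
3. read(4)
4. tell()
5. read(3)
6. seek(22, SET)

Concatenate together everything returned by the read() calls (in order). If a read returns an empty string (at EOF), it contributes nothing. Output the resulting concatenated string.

After 1 (read(8)): returned 'K4PE1BRK', offset=8
After 2 (read(6)): returned 'YOM512', offset=14
After 3 (read(4)): returned '8OEY', offset=18
After 4 (tell()): offset=18
After 5 (read(3)): returned 'B7E', offset=21
After 6 (seek(22, SET)): offset=22

Answer: K4PE1BRKYOM5128OEYB7E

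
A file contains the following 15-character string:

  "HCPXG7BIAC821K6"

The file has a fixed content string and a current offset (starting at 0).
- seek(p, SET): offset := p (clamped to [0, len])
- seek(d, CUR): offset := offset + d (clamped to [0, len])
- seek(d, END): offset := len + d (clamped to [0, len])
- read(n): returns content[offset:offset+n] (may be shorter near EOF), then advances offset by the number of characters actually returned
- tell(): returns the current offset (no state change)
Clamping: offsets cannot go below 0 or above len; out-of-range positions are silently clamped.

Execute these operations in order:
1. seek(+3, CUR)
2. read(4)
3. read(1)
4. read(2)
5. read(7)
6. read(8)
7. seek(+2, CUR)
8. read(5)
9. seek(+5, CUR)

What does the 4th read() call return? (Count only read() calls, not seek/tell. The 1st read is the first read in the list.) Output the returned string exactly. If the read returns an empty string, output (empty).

After 1 (seek(+3, CUR)): offset=3
After 2 (read(4)): returned 'XG7B', offset=7
After 3 (read(1)): returned 'I', offset=8
After 4 (read(2)): returned 'AC', offset=10
After 5 (read(7)): returned '821K6', offset=15
After 6 (read(8)): returned '', offset=15
After 7 (seek(+2, CUR)): offset=15
After 8 (read(5)): returned '', offset=15
After 9 (seek(+5, CUR)): offset=15

Answer: 821K6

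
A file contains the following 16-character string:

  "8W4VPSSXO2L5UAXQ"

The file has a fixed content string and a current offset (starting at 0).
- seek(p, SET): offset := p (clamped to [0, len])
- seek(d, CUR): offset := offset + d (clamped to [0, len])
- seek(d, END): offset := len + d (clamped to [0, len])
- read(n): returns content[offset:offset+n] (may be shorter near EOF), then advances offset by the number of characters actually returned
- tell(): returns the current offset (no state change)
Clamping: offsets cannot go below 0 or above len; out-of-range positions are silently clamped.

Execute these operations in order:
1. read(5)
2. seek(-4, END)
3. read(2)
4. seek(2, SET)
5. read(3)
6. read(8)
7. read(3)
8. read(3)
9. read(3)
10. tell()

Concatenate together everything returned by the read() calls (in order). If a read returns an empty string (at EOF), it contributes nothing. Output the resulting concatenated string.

After 1 (read(5)): returned '8W4VP', offset=5
After 2 (seek(-4, END)): offset=12
After 3 (read(2)): returned 'UA', offset=14
After 4 (seek(2, SET)): offset=2
After 5 (read(3)): returned '4VP', offset=5
After 6 (read(8)): returned 'SSXO2L5U', offset=13
After 7 (read(3)): returned 'AXQ', offset=16
After 8 (read(3)): returned '', offset=16
After 9 (read(3)): returned '', offset=16
After 10 (tell()): offset=16

Answer: 8W4VPUA4VPSSXO2L5UAXQ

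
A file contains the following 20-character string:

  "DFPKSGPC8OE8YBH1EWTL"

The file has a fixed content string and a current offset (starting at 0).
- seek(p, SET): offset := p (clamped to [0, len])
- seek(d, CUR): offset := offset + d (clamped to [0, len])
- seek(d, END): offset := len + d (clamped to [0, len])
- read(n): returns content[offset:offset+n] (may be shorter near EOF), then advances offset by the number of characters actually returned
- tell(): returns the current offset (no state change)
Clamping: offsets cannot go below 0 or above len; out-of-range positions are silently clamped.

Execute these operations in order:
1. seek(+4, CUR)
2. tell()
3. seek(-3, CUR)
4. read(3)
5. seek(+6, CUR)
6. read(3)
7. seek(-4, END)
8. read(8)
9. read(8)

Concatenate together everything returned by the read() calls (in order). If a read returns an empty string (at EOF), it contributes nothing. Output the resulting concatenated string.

Answer: FPKE8YEWTL

Derivation:
After 1 (seek(+4, CUR)): offset=4
After 2 (tell()): offset=4
After 3 (seek(-3, CUR)): offset=1
After 4 (read(3)): returned 'FPK', offset=4
After 5 (seek(+6, CUR)): offset=10
After 6 (read(3)): returned 'E8Y', offset=13
After 7 (seek(-4, END)): offset=16
After 8 (read(8)): returned 'EWTL', offset=20
After 9 (read(8)): returned '', offset=20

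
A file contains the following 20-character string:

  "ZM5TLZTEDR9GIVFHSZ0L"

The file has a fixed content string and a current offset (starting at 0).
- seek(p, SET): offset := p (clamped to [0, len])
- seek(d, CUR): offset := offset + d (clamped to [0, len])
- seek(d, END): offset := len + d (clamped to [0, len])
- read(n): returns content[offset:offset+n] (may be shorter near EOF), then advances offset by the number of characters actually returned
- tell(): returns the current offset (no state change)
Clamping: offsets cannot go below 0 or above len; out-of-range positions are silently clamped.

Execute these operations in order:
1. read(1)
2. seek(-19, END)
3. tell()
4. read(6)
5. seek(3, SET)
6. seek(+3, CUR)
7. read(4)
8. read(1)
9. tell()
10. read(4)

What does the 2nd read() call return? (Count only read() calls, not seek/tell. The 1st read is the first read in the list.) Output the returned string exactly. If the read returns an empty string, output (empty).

Answer: M5TLZT

Derivation:
After 1 (read(1)): returned 'Z', offset=1
After 2 (seek(-19, END)): offset=1
After 3 (tell()): offset=1
After 4 (read(6)): returned 'M5TLZT', offset=7
After 5 (seek(3, SET)): offset=3
After 6 (seek(+3, CUR)): offset=6
After 7 (read(4)): returned 'TEDR', offset=10
After 8 (read(1)): returned '9', offset=11
After 9 (tell()): offset=11
After 10 (read(4)): returned 'GIVF', offset=15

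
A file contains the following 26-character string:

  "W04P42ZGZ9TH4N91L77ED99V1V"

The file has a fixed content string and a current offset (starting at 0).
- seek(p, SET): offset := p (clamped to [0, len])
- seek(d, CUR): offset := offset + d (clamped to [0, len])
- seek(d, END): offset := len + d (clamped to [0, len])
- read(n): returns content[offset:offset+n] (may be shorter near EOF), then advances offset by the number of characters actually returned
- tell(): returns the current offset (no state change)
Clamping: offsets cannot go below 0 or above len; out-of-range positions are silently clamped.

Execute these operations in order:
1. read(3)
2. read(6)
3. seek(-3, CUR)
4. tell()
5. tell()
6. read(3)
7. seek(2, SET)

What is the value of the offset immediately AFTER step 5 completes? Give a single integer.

After 1 (read(3)): returned 'W04', offset=3
After 2 (read(6)): returned 'P42ZGZ', offset=9
After 3 (seek(-3, CUR)): offset=6
After 4 (tell()): offset=6
After 5 (tell()): offset=6

Answer: 6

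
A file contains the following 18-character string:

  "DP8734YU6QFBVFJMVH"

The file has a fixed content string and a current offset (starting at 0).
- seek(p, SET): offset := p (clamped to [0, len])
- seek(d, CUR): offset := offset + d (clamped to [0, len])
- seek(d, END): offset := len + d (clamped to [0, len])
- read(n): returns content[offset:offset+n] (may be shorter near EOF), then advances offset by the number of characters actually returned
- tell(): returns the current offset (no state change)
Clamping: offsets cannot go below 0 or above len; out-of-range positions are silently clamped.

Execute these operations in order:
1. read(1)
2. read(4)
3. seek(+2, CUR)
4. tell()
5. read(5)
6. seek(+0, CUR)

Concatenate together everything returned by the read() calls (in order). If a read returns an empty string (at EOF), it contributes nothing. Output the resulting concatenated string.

Answer: DP873U6QFB

Derivation:
After 1 (read(1)): returned 'D', offset=1
After 2 (read(4)): returned 'P873', offset=5
After 3 (seek(+2, CUR)): offset=7
After 4 (tell()): offset=7
After 5 (read(5)): returned 'U6QFB', offset=12
After 6 (seek(+0, CUR)): offset=12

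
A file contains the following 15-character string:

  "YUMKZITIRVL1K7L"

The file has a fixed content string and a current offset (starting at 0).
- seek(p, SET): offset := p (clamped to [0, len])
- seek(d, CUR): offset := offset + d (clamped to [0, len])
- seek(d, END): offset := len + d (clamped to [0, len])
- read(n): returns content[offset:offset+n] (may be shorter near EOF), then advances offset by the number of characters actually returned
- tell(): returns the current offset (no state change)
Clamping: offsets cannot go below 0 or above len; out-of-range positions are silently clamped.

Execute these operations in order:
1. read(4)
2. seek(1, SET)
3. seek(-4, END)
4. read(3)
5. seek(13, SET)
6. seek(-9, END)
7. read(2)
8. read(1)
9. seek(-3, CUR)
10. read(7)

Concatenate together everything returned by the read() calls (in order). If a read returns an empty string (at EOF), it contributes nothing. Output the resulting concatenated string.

After 1 (read(4)): returned 'YUMK', offset=4
After 2 (seek(1, SET)): offset=1
After 3 (seek(-4, END)): offset=11
After 4 (read(3)): returned '1K7', offset=14
After 5 (seek(13, SET)): offset=13
After 6 (seek(-9, END)): offset=6
After 7 (read(2)): returned 'TI', offset=8
After 8 (read(1)): returned 'R', offset=9
After 9 (seek(-3, CUR)): offset=6
After 10 (read(7)): returned 'TIRVL1K', offset=13

Answer: YUMK1K7TIRTIRVL1K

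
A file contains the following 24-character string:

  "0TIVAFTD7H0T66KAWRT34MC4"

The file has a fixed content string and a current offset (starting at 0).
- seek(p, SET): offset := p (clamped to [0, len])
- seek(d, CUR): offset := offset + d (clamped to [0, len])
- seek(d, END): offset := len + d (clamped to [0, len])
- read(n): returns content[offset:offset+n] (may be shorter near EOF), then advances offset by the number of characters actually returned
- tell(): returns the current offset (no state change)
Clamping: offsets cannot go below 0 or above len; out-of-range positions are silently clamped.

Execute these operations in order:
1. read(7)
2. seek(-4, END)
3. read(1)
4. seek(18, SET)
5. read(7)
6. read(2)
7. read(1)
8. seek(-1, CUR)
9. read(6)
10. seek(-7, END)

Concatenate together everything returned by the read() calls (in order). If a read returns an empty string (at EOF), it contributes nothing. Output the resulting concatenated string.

Answer: 0TIVAFT4T34MC44

Derivation:
After 1 (read(7)): returned '0TIVAFT', offset=7
After 2 (seek(-4, END)): offset=20
After 3 (read(1)): returned '4', offset=21
After 4 (seek(18, SET)): offset=18
After 5 (read(7)): returned 'T34MC4', offset=24
After 6 (read(2)): returned '', offset=24
After 7 (read(1)): returned '', offset=24
After 8 (seek(-1, CUR)): offset=23
After 9 (read(6)): returned '4', offset=24
After 10 (seek(-7, END)): offset=17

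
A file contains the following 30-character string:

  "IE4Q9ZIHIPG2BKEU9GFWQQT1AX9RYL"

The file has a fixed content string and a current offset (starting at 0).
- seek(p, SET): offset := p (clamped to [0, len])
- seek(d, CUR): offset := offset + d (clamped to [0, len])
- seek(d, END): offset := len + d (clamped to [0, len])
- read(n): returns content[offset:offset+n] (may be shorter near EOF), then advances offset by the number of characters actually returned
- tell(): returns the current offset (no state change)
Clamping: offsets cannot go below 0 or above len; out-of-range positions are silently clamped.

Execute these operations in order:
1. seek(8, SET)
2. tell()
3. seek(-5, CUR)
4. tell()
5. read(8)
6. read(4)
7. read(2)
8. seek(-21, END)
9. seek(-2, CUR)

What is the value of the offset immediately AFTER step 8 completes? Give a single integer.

Answer: 9

Derivation:
After 1 (seek(8, SET)): offset=8
After 2 (tell()): offset=8
After 3 (seek(-5, CUR)): offset=3
After 4 (tell()): offset=3
After 5 (read(8)): returned 'Q9ZIHIPG', offset=11
After 6 (read(4)): returned '2BKE', offset=15
After 7 (read(2)): returned 'U9', offset=17
After 8 (seek(-21, END)): offset=9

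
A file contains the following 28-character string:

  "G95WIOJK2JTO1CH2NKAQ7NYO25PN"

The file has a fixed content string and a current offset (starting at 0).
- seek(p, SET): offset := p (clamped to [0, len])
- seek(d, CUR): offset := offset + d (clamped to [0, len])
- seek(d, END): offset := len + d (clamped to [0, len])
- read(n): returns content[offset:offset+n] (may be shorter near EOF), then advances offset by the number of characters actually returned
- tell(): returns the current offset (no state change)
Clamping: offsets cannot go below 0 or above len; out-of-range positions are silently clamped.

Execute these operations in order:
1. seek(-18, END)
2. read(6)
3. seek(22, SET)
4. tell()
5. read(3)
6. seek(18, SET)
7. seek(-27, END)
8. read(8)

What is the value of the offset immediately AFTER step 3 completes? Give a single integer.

After 1 (seek(-18, END)): offset=10
After 2 (read(6)): returned 'TO1CH2', offset=16
After 3 (seek(22, SET)): offset=22

Answer: 22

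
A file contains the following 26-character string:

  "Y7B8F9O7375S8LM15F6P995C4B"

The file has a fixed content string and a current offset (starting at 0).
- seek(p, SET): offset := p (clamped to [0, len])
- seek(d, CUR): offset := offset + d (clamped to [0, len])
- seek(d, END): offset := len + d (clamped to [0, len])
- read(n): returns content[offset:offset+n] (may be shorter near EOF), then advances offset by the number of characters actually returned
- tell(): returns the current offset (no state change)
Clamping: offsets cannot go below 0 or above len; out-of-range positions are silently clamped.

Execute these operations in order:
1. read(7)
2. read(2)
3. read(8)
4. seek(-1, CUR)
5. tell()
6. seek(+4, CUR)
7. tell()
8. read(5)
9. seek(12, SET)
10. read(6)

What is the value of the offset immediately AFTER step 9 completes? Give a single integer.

After 1 (read(7)): returned 'Y7B8F9O', offset=7
After 2 (read(2)): returned '73', offset=9
After 3 (read(8)): returned '75S8LM15', offset=17
After 4 (seek(-1, CUR)): offset=16
After 5 (tell()): offset=16
After 6 (seek(+4, CUR)): offset=20
After 7 (tell()): offset=20
After 8 (read(5)): returned '995C4', offset=25
After 9 (seek(12, SET)): offset=12

Answer: 12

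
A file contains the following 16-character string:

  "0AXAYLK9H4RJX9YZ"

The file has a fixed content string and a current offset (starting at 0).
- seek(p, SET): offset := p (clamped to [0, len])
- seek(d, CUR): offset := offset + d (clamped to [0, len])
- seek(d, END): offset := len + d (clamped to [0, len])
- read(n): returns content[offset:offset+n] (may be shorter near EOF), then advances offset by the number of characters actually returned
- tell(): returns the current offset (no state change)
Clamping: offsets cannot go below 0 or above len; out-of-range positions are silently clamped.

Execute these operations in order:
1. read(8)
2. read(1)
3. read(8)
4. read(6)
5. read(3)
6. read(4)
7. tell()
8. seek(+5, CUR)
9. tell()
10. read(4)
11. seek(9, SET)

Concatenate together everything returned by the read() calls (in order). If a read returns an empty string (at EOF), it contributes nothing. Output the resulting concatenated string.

Answer: 0AXAYLK9H4RJX9YZ

Derivation:
After 1 (read(8)): returned '0AXAYLK9', offset=8
After 2 (read(1)): returned 'H', offset=9
After 3 (read(8)): returned '4RJX9YZ', offset=16
After 4 (read(6)): returned '', offset=16
After 5 (read(3)): returned '', offset=16
After 6 (read(4)): returned '', offset=16
After 7 (tell()): offset=16
After 8 (seek(+5, CUR)): offset=16
After 9 (tell()): offset=16
After 10 (read(4)): returned '', offset=16
After 11 (seek(9, SET)): offset=9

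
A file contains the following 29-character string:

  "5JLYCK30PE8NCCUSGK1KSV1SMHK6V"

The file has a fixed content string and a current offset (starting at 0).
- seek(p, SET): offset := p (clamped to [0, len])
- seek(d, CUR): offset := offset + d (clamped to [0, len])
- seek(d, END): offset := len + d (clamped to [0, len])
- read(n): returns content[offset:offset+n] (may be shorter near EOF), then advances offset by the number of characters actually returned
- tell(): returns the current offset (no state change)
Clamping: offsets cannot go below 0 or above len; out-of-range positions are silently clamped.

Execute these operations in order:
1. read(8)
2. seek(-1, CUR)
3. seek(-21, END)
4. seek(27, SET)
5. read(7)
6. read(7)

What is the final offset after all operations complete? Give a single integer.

After 1 (read(8)): returned '5JLYCK30', offset=8
After 2 (seek(-1, CUR)): offset=7
After 3 (seek(-21, END)): offset=8
After 4 (seek(27, SET)): offset=27
After 5 (read(7)): returned '6V', offset=29
After 6 (read(7)): returned '', offset=29

Answer: 29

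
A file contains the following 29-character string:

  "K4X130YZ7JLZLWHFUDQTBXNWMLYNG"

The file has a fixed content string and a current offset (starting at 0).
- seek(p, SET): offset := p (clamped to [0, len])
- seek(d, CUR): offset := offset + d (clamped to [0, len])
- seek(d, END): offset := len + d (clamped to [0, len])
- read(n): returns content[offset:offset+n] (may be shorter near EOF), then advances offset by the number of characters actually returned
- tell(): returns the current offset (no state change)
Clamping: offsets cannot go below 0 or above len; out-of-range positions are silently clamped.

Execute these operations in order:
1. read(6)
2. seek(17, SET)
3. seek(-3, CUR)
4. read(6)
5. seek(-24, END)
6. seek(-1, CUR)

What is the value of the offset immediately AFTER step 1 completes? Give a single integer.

Answer: 6

Derivation:
After 1 (read(6)): returned 'K4X130', offset=6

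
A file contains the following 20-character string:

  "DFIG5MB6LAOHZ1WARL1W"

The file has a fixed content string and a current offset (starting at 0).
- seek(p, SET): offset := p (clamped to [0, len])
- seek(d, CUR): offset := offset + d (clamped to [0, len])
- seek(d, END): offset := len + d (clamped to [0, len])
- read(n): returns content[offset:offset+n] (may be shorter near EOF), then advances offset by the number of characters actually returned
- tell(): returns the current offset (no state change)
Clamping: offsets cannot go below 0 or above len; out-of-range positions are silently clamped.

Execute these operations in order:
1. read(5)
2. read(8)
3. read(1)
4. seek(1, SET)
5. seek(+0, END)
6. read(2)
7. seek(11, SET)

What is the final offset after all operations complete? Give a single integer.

Answer: 11

Derivation:
After 1 (read(5)): returned 'DFIG5', offset=5
After 2 (read(8)): returned 'MB6LAOHZ', offset=13
After 3 (read(1)): returned '1', offset=14
After 4 (seek(1, SET)): offset=1
After 5 (seek(+0, END)): offset=20
After 6 (read(2)): returned '', offset=20
After 7 (seek(11, SET)): offset=11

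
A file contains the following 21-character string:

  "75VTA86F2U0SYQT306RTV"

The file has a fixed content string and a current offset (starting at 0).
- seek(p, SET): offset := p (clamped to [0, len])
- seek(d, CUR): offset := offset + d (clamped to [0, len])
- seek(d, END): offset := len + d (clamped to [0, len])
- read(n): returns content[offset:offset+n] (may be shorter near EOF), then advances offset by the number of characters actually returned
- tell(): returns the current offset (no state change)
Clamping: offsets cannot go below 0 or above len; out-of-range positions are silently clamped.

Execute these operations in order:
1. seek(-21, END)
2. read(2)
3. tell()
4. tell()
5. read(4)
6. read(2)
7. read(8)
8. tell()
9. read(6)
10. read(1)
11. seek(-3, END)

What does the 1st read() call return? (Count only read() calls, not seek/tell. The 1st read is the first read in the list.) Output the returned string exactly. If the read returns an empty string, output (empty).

After 1 (seek(-21, END)): offset=0
After 2 (read(2)): returned '75', offset=2
After 3 (tell()): offset=2
After 4 (tell()): offset=2
After 5 (read(4)): returned 'VTA8', offset=6
After 6 (read(2)): returned '6F', offset=8
After 7 (read(8)): returned '2U0SYQT3', offset=16
After 8 (tell()): offset=16
After 9 (read(6)): returned '06RTV', offset=21
After 10 (read(1)): returned '', offset=21
After 11 (seek(-3, END)): offset=18

Answer: 75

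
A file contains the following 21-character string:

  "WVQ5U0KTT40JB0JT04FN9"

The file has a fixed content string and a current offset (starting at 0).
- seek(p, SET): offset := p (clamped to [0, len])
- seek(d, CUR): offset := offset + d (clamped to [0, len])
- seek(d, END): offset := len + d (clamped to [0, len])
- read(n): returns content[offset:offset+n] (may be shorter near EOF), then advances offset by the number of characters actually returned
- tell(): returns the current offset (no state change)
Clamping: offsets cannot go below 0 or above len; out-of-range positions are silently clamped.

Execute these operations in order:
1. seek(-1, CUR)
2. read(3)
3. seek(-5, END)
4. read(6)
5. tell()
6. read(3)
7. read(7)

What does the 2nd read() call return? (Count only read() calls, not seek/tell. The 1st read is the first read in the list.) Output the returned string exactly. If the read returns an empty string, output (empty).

Answer: 04FN9

Derivation:
After 1 (seek(-1, CUR)): offset=0
After 2 (read(3)): returned 'WVQ', offset=3
After 3 (seek(-5, END)): offset=16
After 4 (read(6)): returned '04FN9', offset=21
After 5 (tell()): offset=21
After 6 (read(3)): returned '', offset=21
After 7 (read(7)): returned '', offset=21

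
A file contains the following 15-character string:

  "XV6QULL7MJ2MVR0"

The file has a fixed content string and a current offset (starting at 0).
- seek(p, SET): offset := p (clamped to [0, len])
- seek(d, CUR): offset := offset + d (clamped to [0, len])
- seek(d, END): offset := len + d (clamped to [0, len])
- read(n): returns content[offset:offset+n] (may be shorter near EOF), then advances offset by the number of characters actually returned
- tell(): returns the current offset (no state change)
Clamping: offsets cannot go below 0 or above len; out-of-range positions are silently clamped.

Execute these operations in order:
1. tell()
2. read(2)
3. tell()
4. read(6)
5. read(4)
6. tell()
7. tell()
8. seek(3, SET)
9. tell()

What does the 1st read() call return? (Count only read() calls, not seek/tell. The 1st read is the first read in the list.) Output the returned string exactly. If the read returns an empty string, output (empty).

Answer: XV

Derivation:
After 1 (tell()): offset=0
After 2 (read(2)): returned 'XV', offset=2
After 3 (tell()): offset=2
After 4 (read(6)): returned '6QULL7', offset=8
After 5 (read(4)): returned 'MJ2M', offset=12
After 6 (tell()): offset=12
After 7 (tell()): offset=12
After 8 (seek(3, SET)): offset=3
After 9 (tell()): offset=3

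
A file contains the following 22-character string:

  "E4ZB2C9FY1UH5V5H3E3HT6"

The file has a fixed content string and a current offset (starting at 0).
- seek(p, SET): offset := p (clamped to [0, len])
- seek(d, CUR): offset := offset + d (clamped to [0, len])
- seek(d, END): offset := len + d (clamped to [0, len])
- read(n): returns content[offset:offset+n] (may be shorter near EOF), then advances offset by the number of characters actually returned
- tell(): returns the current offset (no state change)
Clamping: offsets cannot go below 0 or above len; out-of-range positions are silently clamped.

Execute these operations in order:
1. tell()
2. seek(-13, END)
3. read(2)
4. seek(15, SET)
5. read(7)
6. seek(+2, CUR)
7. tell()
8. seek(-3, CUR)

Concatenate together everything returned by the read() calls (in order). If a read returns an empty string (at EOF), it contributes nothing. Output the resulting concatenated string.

After 1 (tell()): offset=0
After 2 (seek(-13, END)): offset=9
After 3 (read(2)): returned '1U', offset=11
After 4 (seek(15, SET)): offset=15
After 5 (read(7)): returned 'H3E3HT6', offset=22
After 6 (seek(+2, CUR)): offset=22
After 7 (tell()): offset=22
After 8 (seek(-3, CUR)): offset=19

Answer: 1UH3E3HT6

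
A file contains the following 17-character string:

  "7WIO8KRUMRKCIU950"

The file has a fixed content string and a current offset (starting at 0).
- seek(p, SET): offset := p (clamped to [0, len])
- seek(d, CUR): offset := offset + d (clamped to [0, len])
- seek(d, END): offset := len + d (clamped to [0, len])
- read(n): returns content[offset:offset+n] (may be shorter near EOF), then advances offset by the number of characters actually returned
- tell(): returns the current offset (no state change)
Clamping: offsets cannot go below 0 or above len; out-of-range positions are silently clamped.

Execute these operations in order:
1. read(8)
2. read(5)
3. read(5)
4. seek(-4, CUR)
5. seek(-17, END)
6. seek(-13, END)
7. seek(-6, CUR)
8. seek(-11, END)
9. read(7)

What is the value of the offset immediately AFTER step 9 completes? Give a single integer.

After 1 (read(8)): returned '7WIO8KRU', offset=8
After 2 (read(5)): returned 'MRKCI', offset=13
After 3 (read(5)): returned 'U950', offset=17
After 4 (seek(-4, CUR)): offset=13
After 5 (seek(-17, END)): offset=0
After 6 (seek(-13, END)): offset=4
After 7 (seek(-6, CUR)): offset=0
After 8 (seek(-11, END)): offset=6
After 9 (read(7)): returned 'RUMRKCI', offset=13

Answer: 13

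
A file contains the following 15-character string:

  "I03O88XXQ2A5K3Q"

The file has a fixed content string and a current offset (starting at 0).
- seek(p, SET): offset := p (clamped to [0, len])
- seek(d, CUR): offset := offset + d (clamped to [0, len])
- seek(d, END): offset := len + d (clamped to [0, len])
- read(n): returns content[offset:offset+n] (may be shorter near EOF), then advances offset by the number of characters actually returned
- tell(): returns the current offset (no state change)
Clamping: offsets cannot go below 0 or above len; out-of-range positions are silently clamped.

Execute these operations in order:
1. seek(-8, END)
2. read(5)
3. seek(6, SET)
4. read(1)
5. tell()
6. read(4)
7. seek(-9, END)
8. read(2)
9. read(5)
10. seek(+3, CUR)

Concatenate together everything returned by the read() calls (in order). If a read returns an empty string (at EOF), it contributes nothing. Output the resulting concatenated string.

Answer: XQ2A5XXQ2AXXQ2A5K

Derivation:
After 1 (seek(-8, END)): offset=7
After 2 (read(5)): returned 'XQ2A5', offset=12
After 3 (seek(6, SET)): offset=6
After 4 (read(1)): returned 'X', offset=7
After 5 (tell()): offset=7
After 6 (read(4)): returned 'XQ2A', offset=11
After 7 (seek(-9, END)): offset=6
After 8 (read(2)): returned 'XX', offset=8
After 9 (read(5)): returned 'Q2A5K', offset=13
After 10 (seek(+3, CUR)): offset=15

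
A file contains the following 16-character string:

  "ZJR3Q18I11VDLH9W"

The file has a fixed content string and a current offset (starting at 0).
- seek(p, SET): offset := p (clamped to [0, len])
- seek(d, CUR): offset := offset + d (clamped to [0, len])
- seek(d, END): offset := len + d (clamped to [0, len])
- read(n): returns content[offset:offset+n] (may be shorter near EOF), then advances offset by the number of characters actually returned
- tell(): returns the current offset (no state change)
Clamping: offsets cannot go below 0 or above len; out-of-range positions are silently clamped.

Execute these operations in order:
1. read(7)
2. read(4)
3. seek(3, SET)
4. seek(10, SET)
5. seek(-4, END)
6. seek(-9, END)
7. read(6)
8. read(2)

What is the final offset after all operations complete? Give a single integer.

Answer: 15

Derivation:
After 1 (read(7)): returned 'ZJR3Q18', offset=7
After 2 (read(4)): returned 'I11V', offset=11
After 3 (seek(3, SET)): offset=3
After 4 (seek(10, SET)): offset=10
After 5 (seek(-4, END)): offset=12
After 6 (seek(-9, END)): offset=7
After 7 (read(6)): returned 'I11VDL', offset=13
After 8 (read(2)): returned 'H9', offset=15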